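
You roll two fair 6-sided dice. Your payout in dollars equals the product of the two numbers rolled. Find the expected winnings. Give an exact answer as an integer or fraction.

Distribution of the product of the two numbers rolled: 1 w.p. 1/36, 2 w.p. 1/18, 3 w.p. 1/18, 4 w.p. 1/12, 5 w.p. 1/18, 6 w.p. 1/9, …
E[payout] = (1/36)·1 + (1/18)·2 + (1/18)·3 + (1/12)·4 + (1/18)·5 + (1/9)·6 + (1/18)·8 + (1/36)·9 + (1/18)·10 + (1/9)·12 + (1/18)·15 + (1/36)·16 + (1/18)·18 + (1/18)·20 + (1/18)·24 + (1/36)·25 + (1/18)·30 + (1/36)·36 = 49/4

49/4 dollars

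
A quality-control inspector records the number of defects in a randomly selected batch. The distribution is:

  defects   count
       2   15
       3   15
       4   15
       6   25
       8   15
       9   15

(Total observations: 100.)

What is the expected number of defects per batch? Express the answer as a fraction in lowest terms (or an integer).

Total = 100, so P(defects=2) = 15/100, etc.
E[X] = (3/20)·2 + (3/20)·3 + (3/20)·4 + (1/4)·6 + (3/20)·8 + (3/20)·9
     = 27/5

27/5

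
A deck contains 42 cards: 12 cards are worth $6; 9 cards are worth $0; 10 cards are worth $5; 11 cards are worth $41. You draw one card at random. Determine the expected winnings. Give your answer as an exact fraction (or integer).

E[payout] = (12/42)·6 + (9/42)·0 + (10/42)·5 + (11/42)·41 = 191/14

191/14 dollars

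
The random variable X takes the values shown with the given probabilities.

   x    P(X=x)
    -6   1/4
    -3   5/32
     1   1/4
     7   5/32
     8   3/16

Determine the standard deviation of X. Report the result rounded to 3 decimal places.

E[X] = 7/8, E[X²] = 485/16
Var(X) = E[X²] − (E[X])² = 485/16 − 49/64 = 1891/64
SD(X) = √(1891/64) ≈ 5.436

5.436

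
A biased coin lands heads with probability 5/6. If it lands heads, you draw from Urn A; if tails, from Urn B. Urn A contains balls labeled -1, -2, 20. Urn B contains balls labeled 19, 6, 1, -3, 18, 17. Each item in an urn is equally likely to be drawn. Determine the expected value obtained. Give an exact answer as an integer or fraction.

E[X | Urn A] = (-1 − 2 + 20)/3 = 17/3
E[X | Urn B] = (19 + 6 + 1 − 3 + 18 + 17)/6 = 29/3
E[X] = (5/6)·17/3 + (1/6)·29/3 = 19/3

19/3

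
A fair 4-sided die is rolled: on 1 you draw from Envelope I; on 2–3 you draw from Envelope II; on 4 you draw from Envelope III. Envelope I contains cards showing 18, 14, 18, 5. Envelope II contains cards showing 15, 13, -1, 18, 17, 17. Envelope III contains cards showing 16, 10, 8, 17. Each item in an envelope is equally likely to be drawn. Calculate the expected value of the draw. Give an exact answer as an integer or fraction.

317/24

E[X | Envelope I] = (18 + 14 + 18 + 5)/4 = 55/4
E[X | Envelope II] = (15 + 13 − 1 + 18 + 17 + 17)/6 = 79/6
E[X | Envelope III] = (16 + 10 + 8 + 17)/4 = 51/4
E[X] = (1/4)·55/4 + (1/2)·79/6 + (1/4)·51/4 = 317/24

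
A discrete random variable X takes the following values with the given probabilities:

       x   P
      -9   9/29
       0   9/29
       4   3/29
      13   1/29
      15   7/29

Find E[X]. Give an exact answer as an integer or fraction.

49/29

E[X] = (9/29)·(-9) + (9/29)·0 + (3/29)·4 + (1/29)·13 + (7/29)·15
     = 49/29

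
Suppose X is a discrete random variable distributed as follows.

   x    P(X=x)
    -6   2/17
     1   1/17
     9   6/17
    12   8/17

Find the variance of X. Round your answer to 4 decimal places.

33.7924

E[X] = (2/17)·(-6) + (1/17)·1 + (6/17)·9 + (8/17)·12 = 139/17
E[X²] = (2/17)·36 + (1/17)·1 + (6/17)·81 + (8/17)·144 = 1711/17
Var(X) = 1711/17 − (139/17)² = 9766/289 ≈ 33.7924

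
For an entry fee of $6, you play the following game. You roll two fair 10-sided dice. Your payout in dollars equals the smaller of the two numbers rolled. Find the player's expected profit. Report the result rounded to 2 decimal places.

Distribution of the smaller of the two numbers rolled: 1 w.p. 19/100, 2 w.p. 17/100, 3 w.p. 3/20, 4 w.p. 13/100, 5 w.p. 11/100, 6 w.p. 9/100, …
E[payout] = (19/100)·1 + (17/100)·2 + (3/20)·3 + (13/100)·4 + (11/100)·5 + (9/100)·6 + (7/100)·7 + (1/20)·8 + (3/100)·9 + (1/100)·10 = 77/20
Expected profit = 77/20 − 6 = -43/20 ≈ -$2.15

-$2.15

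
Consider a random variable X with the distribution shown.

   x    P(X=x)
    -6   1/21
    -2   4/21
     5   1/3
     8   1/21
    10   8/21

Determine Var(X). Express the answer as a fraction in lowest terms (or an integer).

11030/441

E[X] = (1/21)·(-6) + (4/21)·(-2) + (1/3)·5 + (1/21)·8 + (8/21)·10 = 109/21
E[X²] = (1/21)·36 + (4/21)·4 + (1/3)·25 + (1/21)·64 + (8/21)·100 = 1091/21
Var(X) = 1091/21 − (109/21)² = 11030/441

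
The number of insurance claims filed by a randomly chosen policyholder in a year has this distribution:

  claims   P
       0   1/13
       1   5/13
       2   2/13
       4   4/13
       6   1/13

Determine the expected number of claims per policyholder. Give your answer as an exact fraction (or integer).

E[X] = (1/13)·0 + (5/13)·1 + (2/13)·2 + (4/13)·4 + (1/13)·6
     = 31/13

31/13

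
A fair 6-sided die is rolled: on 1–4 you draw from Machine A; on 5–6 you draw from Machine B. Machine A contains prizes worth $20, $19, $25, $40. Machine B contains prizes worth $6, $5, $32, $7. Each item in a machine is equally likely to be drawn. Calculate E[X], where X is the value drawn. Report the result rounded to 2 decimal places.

E[X | Machine A] = (20 + 19 + 25 + 40)/4 = 26
E[X | Machine B] = (6 + 5 + 32 + 7)/4 = 25/2
E[X] = (2/3)·26 + (1/3)·25/2 = 43/2 ≈ 21.50

$21.50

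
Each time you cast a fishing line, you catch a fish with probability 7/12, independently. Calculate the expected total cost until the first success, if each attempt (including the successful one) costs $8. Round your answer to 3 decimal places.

$13.714

E[#attempts] = 1/p = 12/7; E[cost] = 8·12/7 = 96/7.
≈ 13.714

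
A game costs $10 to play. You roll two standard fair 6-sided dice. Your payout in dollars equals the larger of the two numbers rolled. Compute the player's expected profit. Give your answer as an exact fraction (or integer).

Distribution of the larger of the two numbers rolled: 1 w.p. 1/36, 2 w.p. 1/12, 3 w.p. 5/36, 4 w.p. 7/36, 5 w.p. 1/4, 6 w.p. 11/36
E[payout] = (1/36)·1 + (1/12)·2 + (5/36)·3 + (7/36)·4 + (1/4)·5 + (11/36)·6 = 161/36
Expected profit = 161/36 − 10 = -199/36

-199/36 dollars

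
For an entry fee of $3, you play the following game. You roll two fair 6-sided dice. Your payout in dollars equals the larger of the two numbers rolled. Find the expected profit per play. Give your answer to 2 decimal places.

Distribution of the larger of the two numbers rolled: 1 w.p. 1/36, 2 w.p. 1/12, 3 w.p. 5/36, 4 w.p. 7/36, 5 w.p. 1/4, 6 w.p. 11/36
E[payout] = (1/36)·1 + (1/12)·2 + (5/36)·3 + (7/36)·4 + (1/4)·5 + (11/36)·6 = 161/36
Expected profit = 161/36 − 3 = 53/36 ≈ $1.47

$1.47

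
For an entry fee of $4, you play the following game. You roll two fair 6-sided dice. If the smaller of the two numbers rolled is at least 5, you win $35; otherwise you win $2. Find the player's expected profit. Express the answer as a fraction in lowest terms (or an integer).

5/3 dollars

E[payout] = (8/9)·2 + (1/9)·35 = 17/3
Expected profit = 17/3 − 4 = 5/3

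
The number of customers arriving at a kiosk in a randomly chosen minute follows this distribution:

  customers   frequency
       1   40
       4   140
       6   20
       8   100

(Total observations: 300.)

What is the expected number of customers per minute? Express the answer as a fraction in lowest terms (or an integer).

76/15

Total = 300, so P(customers=1) = 40/300, etc.
E[X] = (2/15)·1 + (7/15)·4 + (1/15)·6 + (1/3)·8
     = 76/15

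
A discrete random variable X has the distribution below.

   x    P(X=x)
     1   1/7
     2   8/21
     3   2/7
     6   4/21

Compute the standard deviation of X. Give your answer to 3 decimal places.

1.630

E[X] = 61/21, E[X²] = 233/21
Var(X) = E[X²] − (E[X])² = 233/21 − 3721/441 = 1172/441
SD(X) = √(1172/441) ≈ 1.630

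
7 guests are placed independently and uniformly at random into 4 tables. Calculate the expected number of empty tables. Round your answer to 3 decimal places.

Let Xⱼ=1 if table j is empty. P(Xⱼ=1) = ((4-1)/4)^7 = 2187/16384.
By linearity, E[#empty] = 4·2187/16384 = 2187/4096.
≈ 0.534

0.534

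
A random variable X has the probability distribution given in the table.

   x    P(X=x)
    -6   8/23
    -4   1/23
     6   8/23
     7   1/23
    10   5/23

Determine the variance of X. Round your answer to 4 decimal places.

44.2987

E[X] = (8/23)·(-6) + (1/23)·(-4) + (8/23)·6 + (1/23)·7 + (5/23)·10 = 53/23
E[X²] = (8/23)·36 + (1/23)·16 + (8/23)·36 + (1/23)·49 + (5/23)·100 = 1141/23
Var(X) = 1141/23 − (53/23)² = 23434/529 ≈ 44.2987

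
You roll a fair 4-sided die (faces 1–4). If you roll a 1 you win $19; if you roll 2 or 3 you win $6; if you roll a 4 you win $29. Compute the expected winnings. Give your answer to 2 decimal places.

$15.00

E[payout] = (1/2)·6 + (1/4)·19 + (1/4)·29 = 15
≈ $15.00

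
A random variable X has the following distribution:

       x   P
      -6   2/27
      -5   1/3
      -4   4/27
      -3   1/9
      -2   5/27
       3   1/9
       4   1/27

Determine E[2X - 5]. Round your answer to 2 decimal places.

E[2x-5] = (2/27)·(-17) + (1/3)·(-15) + (4/27)·(-13) + (1/9)·(-11) + (5/27)·(-9) + (1/9)·1 + (1/27)·3
     = -293/27 ≈ -10.85

-10.85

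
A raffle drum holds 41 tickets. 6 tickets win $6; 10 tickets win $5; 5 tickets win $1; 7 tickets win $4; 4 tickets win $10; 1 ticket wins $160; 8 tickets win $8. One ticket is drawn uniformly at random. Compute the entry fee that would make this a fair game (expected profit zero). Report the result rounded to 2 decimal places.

E[payout] = (6/41)·6 + (10/41)·5 + (5/41)·1 + (7/41)·4 + (4/41)·10 + (1/41)·160 + (8/41)·8 = 383/41
Fair fee = E[payout] = 383/41 ≈ $9.34

$9.34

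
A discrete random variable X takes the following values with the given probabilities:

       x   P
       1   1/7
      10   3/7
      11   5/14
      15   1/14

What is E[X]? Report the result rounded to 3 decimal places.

E[X] = (1/7)·1 + (3/7)·10 + (5/14)·11 + (1/14)·15
     = 66/7 ≈ 9.429

9.429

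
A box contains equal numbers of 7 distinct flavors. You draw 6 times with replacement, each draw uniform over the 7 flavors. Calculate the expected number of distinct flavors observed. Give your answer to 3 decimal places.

Let Xⱼ=1 if type j appears at least once. P(Xⱼ=1) = 1 − ((7−1)/7)^6 = 70993/117649.
E[#distinct] = 7·70993/117649 = 70993/16807.
≈ 4.224

4.224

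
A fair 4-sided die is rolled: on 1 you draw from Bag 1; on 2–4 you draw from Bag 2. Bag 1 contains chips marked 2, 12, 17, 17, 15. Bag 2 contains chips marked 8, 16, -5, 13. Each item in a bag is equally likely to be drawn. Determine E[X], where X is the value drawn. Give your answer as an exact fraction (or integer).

E[X | Bag 1] = (2 + 12 + 17 + 17 + 15)/5 = 63/5
E[X | Bag 2] = (8 + 16 − 5 + 13)/4 = 8
E[X] = (1/4)·63/5 + (3/4)·8 = 183/20

183/20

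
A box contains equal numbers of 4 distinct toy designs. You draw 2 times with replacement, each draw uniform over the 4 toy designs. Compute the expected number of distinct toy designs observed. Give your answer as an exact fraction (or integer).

Let Xⱼ=1 if type j appears at least once. P(Xⱼ=1) = 1 − ((4−1)/4)^2 = 7/16.
E[#distinct] = 4·7/16 = 7/4.

7/4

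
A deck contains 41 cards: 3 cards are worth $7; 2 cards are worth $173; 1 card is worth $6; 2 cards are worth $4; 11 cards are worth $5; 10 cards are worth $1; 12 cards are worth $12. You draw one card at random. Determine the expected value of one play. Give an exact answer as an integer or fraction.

E[payout] = (3/41)·7 + (2/41)·173 + (1/41)·6 + (2/41)·4 + (11/41)·5 + (10/41)·1 + (12/41)·12 = 590/41

590/41 dollars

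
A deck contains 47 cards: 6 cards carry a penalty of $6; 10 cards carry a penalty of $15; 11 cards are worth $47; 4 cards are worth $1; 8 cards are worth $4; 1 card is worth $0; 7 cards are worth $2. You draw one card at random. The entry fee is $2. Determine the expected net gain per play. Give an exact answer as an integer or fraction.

E[payout] = (6/47)·(-6) + (10/47)·(-15) + (11/47)·47 + (4/47)·1 + (8/47)·4 + (1/47)·0 + (7/47)·2 = 381/47
Expected profit = 381/47 − 2 = 287/47

287/47 dollars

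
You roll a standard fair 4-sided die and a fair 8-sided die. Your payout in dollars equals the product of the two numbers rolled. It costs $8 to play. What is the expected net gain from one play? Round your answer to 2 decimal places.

$3.25

Distribution of the product of the two numbers rolled: 1 w.p. 1/32, 2 w.p. 1/16, 3 w.p. 1/16, 4 w.p. 3/32, 5 w.p. 1/32, 6 w.p. 3/32, …
E[payout] = (1/32)·1 + (1/16)·2 + (1/16)·3 + (3/32)·4 + (1/32)·5 + (3/32)·6 + (1/32)·7 + (3/32)·8 + (1/32)·9 + (1/32)·10 + (3/32)·12 + (1/32)·14 + (1/32)·15 + (1/16)·16 + (1/32)·18 + (1/32)·20 + (1/32)·21 + (1/16)·24 + (1/32)·28 + (1/32)·32 = 45/4
Expected profit = 45/4 − 8 = 13/4 ≈ $3.25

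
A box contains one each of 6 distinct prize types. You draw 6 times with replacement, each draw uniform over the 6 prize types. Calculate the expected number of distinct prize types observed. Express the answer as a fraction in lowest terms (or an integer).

Let Xⱼ=1 if type j appears at least once. P(Xⱼ=1) = 1 − ((6−1)/6)^6 = 31031/46656.
E[#distinct] = 6·31031/46656 = 31031/7776.

31031/7776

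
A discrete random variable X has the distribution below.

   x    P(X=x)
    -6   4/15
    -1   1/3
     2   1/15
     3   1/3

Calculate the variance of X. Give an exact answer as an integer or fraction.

E[X] = (4/15)·(-6) + (1/3)·(-1) + (1/15)·2 + (1/3)·3 = -4/5
E[X²] = (4/15)·36 + (1/3)·1 + (1/15)·4 + (1/3)·9 = 66/5
Var(X) = 66/5 − (-4/5)² = 314/25

314/25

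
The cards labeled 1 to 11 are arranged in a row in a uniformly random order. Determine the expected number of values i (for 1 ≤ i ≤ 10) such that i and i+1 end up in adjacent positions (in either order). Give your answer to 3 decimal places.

1.818

For each i ∈ {1,…,10}, let Xᵢ = 1 if i and i+1 are adjacent. P(Xᵢ=1) = 2·(11−1)!/11! = 2/11.
By linearity, E[ΣXᵢ] = (10)·(2/11) = 20/11.
≈ 1.818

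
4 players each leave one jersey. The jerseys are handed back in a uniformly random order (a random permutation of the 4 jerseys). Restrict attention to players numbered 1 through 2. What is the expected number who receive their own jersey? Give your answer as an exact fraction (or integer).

Let Xᵢ = 1 if person i gets their own jersey. For each i, P(Xᵢ=1) = 1/4.
By linearity of expectation, E[X₁+…+X_2] = 2·(1/4) = 1/2.

1/2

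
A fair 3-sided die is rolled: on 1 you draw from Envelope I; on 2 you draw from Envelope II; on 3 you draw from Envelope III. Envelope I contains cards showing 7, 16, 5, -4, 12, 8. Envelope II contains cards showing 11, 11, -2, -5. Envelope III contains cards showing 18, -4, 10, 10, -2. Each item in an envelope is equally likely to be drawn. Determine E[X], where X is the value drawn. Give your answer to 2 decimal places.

5.83

E[X | Envelope I] = (7 + 16 + 5 − 4 + 12 + 8)/6 = 22/3
E[X | Envelope II] = (11 + 11 − 2 − 5)/4 = 15/4
E[X | Envelope III] = (18 − 4 + 10 + 10 − 2)/5 = 32/5
E[X] = (1/3)·22/3 + (1/3)·15/4 + (1/3)·32/5 = 1049/180 ≈ 5.83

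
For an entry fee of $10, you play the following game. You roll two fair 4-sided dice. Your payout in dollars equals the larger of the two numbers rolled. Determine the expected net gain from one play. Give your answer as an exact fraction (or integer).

-55/8 dollars

Distribution of the larger of the two numbers rolled: 1 w.p. 1/16, 2 w.p. 3/16, 3 w.p. 5/16, 4 w.p. 7/16
E[payout] = (1/16)·1 + (3/16)·2 + (5/16)·3 + (7/16)·4 = 25/8
Expected profit = 25/8 − 10 = -55/8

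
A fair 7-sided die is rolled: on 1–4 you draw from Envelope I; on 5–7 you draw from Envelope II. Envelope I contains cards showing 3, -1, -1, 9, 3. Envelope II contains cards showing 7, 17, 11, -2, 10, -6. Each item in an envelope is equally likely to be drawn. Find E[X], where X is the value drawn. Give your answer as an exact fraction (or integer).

289/70

E[X | Envelope I] = (3 − 1 − 1 + 9 + 3)/5 = 13/5
E[X | Envelope II] = (7 + 17 + 11 − 2 + 10 − 6)/6 = 37/6
E[X] = (4/7)·13/5 + (3/7)·37/6 = 289/70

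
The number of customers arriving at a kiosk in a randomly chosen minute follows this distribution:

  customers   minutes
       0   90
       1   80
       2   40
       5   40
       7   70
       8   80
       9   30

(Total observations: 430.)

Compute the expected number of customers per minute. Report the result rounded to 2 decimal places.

Total = 430, so P(customers=0) = 90/430, etc.
E[X] = (9/43)·0 + (8/43)·1 + (4/43)·2 + (4/43)·5 + (7/43)·7 + (8/43)·8 + (3/43)·9
     = 176/43 ≈ 4.09

4.09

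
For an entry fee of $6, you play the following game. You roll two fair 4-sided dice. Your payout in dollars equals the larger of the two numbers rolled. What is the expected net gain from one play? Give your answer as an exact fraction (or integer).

Distribution of the larger of the two numbers rolled: 1 w.p. 1/16, 2 w.p. 3/16, 3 w.p. 5/16, 4 w.p. 7/16
E[payout] = (1/16)·1 + (3/16)·2 + (5/16)·3 + (7/16)·4 = 25/8
Expected profit = 25/8 − 6 = -23/8

-23/8 dollars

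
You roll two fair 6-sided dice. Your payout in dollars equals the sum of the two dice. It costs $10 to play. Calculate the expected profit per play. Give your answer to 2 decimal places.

Distribution of the sum of the two dice: 2 w.p. 1/36, 3 w.p. 1/18, 4 w.p. 1/12, 5 w.p. 1/9, 6 w.p. 5/36, 7 w.p. 1/6, …
E[payout] = (1/36)·2 + (1/18)·3 + (1/12)·4 + (1/9)·5 + (5/36)·6 + (1/6)·7 + (5/36)·8 + (1/9)·9 + (1/12)·10 + (1/18)·11 + (1/36)·12 = 7
Expected profit = 7 − 10 = -3 ≈ -$3.00

-$3.00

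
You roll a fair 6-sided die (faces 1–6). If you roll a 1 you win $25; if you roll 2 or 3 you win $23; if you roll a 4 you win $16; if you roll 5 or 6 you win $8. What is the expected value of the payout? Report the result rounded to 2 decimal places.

$17.17

E[payout] = (1/3)·8 + (1/6)·16 + (1/3)·23 + (1/6)·25 = 103/6
≈ $17.17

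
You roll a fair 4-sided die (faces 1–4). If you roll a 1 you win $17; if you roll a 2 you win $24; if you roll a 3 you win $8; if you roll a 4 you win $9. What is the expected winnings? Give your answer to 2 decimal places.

E[payout] = (1/4)·8 + (1/4)·9 + (1/4)·17 + (1/4)·24 = 29/2
≈ $14.50

$14.50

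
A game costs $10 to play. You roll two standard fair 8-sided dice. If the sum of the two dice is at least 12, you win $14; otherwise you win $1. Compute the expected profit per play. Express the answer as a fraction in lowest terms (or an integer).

-381/64 dollars

E[payout] = (49/64)·1 + (15/64)·14 = 259/64
Expected profit = 259/64 − 10 = -381/64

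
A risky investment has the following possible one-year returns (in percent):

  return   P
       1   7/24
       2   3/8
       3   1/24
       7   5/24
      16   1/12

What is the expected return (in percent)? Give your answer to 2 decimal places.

E[X] = (7/24)·1 + (3/8)·2 + (1/24)·3 + (5/24)·7 + (1/12)·16
     = 95/24 ≈ 3.96

3.96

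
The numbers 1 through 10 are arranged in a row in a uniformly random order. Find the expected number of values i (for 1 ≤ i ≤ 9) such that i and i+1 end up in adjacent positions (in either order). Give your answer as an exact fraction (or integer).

For each i ∈ {1,…,9}, let Xᵢ = 1 if i and i+1 are adjacent. P(Xᵢ=1) = 2·(10−1)!/10! = 2/10.
By linearity, E[ΣXᵢ] = (9)·(2/10) = 9/5.

9/5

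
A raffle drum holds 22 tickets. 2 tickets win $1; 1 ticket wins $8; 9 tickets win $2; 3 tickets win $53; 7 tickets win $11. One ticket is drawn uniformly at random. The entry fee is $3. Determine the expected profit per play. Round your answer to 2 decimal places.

E[payout] = (2/22)·1 + (1/22)·8 + (9/22)·2 + (3/22)·53 + (7/22)·11 = 12
Expected profit = 12 − 3 = 9 ≈ $9.00

$9.00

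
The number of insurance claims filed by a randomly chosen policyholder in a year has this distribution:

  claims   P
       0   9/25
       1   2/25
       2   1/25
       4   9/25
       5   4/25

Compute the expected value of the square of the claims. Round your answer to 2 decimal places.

E[X²] = (9/25)·0 + (2/25)·1 + (1/25)·4 + (9/25)·16 + (4/25)·25
     = 10 ≈ 10.00

10.00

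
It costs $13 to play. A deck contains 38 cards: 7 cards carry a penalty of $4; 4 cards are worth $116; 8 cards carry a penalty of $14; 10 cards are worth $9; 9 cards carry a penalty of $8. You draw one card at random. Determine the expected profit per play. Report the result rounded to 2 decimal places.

-$4.00

E[payout] = (7/38)·(-4) + (4/38)·116 + (8/38)·(-14) + (10/38)·9 + (9/38)·(-8) = 9
Expected profit = 9 − 13 = -4 ≈ -$4.00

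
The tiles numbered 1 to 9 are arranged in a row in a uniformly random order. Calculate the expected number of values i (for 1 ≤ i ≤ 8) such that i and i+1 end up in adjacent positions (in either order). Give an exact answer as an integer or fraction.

For each i ∈ {1,…,8}, let Xᵢ = 1 if i and i+1 are adjacent. P(Xᵢ=1) = 2·(9−1)!/9! = 2/9.
By linearity, E[ΣXᵢ] = (8)·(2/9) = 16/9.

16/9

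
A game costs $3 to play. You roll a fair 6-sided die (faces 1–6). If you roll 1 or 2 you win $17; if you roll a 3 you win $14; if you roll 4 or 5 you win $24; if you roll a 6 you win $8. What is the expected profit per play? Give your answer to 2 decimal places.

E[payout] = (1/6)·8 + (1/6)·14 + (1/3)·17 + (1/3)·24 = 52/3
Expected profit = 52/3 − 3 = 43/3 ≈ $14.33

$14.33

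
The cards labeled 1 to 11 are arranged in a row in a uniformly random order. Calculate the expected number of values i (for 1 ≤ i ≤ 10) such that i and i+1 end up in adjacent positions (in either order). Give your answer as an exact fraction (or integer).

For each i ∈ {1,…,10}, let Xᵢ = 1 if i and i+1 are adjacent. P(Xᵢ=1) = 2·(11−1)!/11! = 2/11.
By linearity, E[ΣXᵢ] = (10)·(2/11) = 20/11.

20/11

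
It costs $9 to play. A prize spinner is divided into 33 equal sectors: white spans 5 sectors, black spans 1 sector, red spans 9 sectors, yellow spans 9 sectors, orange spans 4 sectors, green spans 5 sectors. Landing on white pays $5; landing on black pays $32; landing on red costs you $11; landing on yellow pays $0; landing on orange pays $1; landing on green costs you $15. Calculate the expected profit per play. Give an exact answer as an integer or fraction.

-410/33 dollars

E[payout] = (5/33)·5 + (1/33)·32 + (9/33)·(-11) + (9/33)·0 + (4/33)·1 + (5/33)·(-15) = -113/33
Expected profit = -113/33 − 9 = -410/33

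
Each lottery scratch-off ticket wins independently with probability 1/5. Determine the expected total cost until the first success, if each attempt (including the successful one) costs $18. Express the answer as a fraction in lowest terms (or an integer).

$90

E[#attempts] = 1/p = 5; E[cost] = 18·5 = 90.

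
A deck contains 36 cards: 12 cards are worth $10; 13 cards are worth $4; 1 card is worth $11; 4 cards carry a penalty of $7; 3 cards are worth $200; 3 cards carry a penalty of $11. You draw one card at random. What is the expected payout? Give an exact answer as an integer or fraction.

361/18 dollars

E[payout] = (12/36)·10 + (13/36)·4 + (1/36)·11 + (4/36)·(-7) + (3/36)·200 + (3/36)·(-11) = 361/18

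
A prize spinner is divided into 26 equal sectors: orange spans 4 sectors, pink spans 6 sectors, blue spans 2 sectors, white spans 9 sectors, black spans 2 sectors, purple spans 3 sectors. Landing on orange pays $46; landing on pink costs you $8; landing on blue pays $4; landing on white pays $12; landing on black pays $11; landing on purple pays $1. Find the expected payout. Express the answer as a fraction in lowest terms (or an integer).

E[payout] = (4/26)·46 + (6/26)·(-8) + (2/26)·4 + (9/26)·12 + (2/26)·11 + (3/26)·1 = 277/26

277/26 dollars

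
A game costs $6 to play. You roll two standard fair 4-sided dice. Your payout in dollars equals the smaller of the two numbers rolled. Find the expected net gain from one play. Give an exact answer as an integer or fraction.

-33/8 dollars

Distribution of the smaller of the two numbers rolled: 1 w.p. 7/16, 2 w.p. 5/16, 3 w.p. 3/16, 4 w.p. 1/16
E[payout] = (7/16)·1 + (5/16)·2 + (3/16)·3 + (1/16)·4 = 15/8
Expected profit = 15/8 − 6 = -33/8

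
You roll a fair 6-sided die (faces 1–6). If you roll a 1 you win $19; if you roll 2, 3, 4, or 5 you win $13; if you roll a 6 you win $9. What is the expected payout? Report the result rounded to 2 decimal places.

$13.33

E[payout] = (1/6)·9 + (2/3)·13 + (1/6)·19 = 40/3
≈ $13.33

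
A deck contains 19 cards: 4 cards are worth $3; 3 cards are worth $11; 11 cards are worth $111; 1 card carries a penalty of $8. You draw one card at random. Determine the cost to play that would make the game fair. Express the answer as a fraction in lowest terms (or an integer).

1258/19 dollars

E[payout] = (4/19)·3 + (3/19)·11 + (11/19)·111 + (1/19)·(-8) = 1258/19
Fair fee = E[payout] = 1258/19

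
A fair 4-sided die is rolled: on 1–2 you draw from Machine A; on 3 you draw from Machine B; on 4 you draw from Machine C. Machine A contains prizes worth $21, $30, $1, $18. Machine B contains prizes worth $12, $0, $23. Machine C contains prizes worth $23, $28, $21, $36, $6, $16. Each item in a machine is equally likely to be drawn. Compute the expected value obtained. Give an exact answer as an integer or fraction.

E[X | Machine A] = (21 + 30 + 1 + 18)/4 = 35/2
E[X | Machine B] = (12 + 0 + 23)/3 = 35/3
E[X | Machine C] = (23 + 28 + 21 + 36 + 6 + 16)/6 = 65/3
E[X] = (1/2)·35/2 + (1/4)·35/3 + (1/4)·65/3 = 205/12

205/12 dollars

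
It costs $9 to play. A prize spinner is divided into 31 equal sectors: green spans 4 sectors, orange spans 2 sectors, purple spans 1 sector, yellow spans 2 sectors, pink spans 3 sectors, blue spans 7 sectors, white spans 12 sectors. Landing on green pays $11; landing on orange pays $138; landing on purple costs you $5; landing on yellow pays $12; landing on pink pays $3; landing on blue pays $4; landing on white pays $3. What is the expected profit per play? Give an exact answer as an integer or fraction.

133/31 dollars

E[payout] = (4/31)·11 + (2/31)·138 + (1/31)·(-5) + (2/31)·12 + (3/31)·3 + (7/31)·4 + (12/31)·3 = 412/31
Expected profit = 412/31 − 9 = 133/31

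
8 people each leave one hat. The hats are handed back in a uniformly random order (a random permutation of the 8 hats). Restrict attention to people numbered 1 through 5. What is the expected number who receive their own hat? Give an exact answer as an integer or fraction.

Let Xᵢ = 1 if person i gets their own hat. For each i, P(Xᵢ=1) = 1/8.
By linearity of expectation, E[X₁+…+X_5] = 5·(1/8) = 5/8.

5/8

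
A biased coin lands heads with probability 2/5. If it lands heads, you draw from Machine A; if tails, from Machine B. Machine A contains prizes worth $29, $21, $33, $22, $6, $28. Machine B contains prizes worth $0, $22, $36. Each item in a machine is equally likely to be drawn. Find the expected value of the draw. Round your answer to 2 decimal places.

E[X | Machine A] = (29 + 21 + 33 + 22 + 6 + 28)/6 = 139/6
E[X | Machine B] = (0 + 22 + 36)/3 = 58/3
E[X] = (2/5)·139/6 + (3/5)·58/3 = 313/15 ≈ 20.87

$20.87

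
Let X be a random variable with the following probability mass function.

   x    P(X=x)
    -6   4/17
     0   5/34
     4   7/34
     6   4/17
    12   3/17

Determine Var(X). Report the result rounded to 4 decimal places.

E[X] = (4/17)·(-6) + (5/34)·0 + (7/34)·4 + (4/17)·6 + (3/17)·12 = 50/17
E[X²] = (4/17)·36 + (5/34)·0 + (7/34)·16 + (4/17)·36 + (3/17)·144 = 776/17
Var(X) = 776/17 − (50/17)² = 10692/289 ≈ 36.9965

36.9965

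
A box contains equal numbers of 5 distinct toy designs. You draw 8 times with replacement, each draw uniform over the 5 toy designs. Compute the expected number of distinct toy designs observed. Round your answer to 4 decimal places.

4.1611

Let Xⱼ=1 if type j appears at least once. P(Xⱼ=1) = 1 − ((5−1)/5)^8 = 325089/390625.
E[#distinct] = 5·325089/390625 = 325089/78125.
≈ 4.1611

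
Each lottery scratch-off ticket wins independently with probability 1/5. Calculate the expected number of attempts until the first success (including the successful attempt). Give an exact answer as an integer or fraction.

For a geometric distribution, E[trials] = 1/p = 1/(1/5) = 5.

5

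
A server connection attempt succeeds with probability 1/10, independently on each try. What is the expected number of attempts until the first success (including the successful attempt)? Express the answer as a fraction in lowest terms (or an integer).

10

For a geometric distribution, E[trials] = 1/p = 1/(1/10) = 10.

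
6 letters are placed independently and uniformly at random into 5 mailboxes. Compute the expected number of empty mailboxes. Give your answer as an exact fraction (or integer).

4096/3125

Let Xⱼ=1 if mailbox j is empty. P(Xⱼ=1) = ((5-1)/5)^6 = 4096/15625.
By linearity, E[#empty] = 5·4096/15625 = 4096/3125.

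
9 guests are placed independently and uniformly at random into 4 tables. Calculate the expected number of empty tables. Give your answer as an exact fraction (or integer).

19683/65536

Let Xⱼ=1 if table j is empty. P(Xⱼ=1) = ((4-1)/4)^9 = 19683/262144.
By linearity, E[#empty] = 4·19683/262144 = 19683/65536.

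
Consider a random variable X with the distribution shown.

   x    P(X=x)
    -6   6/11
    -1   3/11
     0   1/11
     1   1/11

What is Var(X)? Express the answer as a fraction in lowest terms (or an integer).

976/121

E[X] = (6/11)·(-6) + (3/11)·(-1) + (1/11)·0 + (1/11)·1 = -38/11
E[X²] = (6/11)·36 + (3/11)·1 + (1/11)·0 + (1/11)·1 = 20
Var(X) = 20 − (-38/11)² = 976/121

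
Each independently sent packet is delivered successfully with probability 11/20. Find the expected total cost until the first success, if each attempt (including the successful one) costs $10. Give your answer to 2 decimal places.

E[#attempts] = 1/p = 20/11; E[cost] = 10·20/11 = 200/11.
≈ 18.18

$18.18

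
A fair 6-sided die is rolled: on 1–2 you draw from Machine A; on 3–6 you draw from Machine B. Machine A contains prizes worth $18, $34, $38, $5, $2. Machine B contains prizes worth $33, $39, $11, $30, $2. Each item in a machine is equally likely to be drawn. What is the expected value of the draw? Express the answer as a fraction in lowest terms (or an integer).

E[X | Machine A] = (18 + 34 + 38 + 5 + 2)/5 = 97/5
E[X | Machine B] = (33 + 39 + 11 + 30 + 2)/5 = 23
E[X] = (1/3)·97/5 + (2/3)·23 = 109/5

109/5 dollars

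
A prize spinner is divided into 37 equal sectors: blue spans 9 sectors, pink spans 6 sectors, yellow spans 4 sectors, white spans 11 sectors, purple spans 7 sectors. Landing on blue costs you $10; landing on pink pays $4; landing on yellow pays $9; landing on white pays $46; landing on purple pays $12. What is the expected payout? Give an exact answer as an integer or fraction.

E[payout] = (9/37)·(-10) + (6/37)·4 + (4/37)·9 + (11/37)·46 + (7/37)·12 = 560/37

560/37 dollars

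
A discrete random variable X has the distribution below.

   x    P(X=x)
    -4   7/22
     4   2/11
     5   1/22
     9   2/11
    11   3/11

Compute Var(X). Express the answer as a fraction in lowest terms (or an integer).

18497/484

E[X] = (7/22)·(-4) + (2/11)·4 + (1/22)·5 + (2/11)·9 + (3/11)·11 = 95/22
E[X²] = (7/22)·16 + (2/11)·16 + (1/22)·25 + (2/11)·81 + (3/11)·121 = 1251/22
Var(X) = 1251/22 − (95/22)² = 18497/484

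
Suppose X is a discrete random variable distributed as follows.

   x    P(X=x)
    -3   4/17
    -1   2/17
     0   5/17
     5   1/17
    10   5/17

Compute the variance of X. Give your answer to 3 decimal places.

E[X] = (4/17)·(-3) + (2/17)·(-1) + (5/17)·0 + (1/17)·5 + (5/17)·10 = 41/17
E[X²] = (4/17)·9 + (2/17)·1 + (5/17)·0 + (1/17)·25 + (5/17)·100 = 563/17
Var(X) = 563/17 − (41/17)² = 7890/289 ≈ 27.301

27.301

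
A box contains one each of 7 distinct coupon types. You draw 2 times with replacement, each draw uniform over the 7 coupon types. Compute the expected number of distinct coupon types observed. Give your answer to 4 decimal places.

Let Xⱼ=1 if type j appears at least once. P(Xⱼ=1) = 1 − ((7−1)/7)^2 = 13/49.
E[#distinct] = 7·13/49 = 13/7.
≈ 1.8571

1.8571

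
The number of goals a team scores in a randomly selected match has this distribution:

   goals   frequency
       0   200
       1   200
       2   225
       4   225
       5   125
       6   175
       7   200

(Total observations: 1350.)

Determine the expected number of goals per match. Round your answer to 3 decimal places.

3.426

Total = 1350, so P(goals=0) = 200/1350, etc.
E[X] = (4/27)·0 + (4/27)·1 + (1/6)·2 + (1/6)·4 + (5/54)·5 + (7/54)·6 + (4/27)·7
     = 185/54 ≈ 3.426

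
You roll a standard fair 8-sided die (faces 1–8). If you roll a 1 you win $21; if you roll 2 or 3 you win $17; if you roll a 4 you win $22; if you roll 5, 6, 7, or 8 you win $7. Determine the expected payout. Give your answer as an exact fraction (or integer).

E[payout] = (1/2)·7 + (1/4)·17 + (1/8)·21 + (1/8)·22 = 105/8

105/8 dollars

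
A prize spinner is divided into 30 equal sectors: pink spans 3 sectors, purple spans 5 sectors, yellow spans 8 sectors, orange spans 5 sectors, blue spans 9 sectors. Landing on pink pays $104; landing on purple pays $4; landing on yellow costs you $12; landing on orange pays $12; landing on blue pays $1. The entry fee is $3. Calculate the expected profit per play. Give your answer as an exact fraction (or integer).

E[payout] = (3/30)·104 + (5/30)·4 + (8/30)·(-12) + (5/30)·12 + (9/30)·1 = 61/6
Expected profit = 61/6 − 3 = 43/6

43/6 dollars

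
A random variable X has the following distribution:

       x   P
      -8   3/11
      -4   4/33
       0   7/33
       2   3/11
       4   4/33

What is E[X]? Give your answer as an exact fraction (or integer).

-18/11

E[X] = (3/11)·(-8) + (4/33)·(-4) + (7/33)·0 + (3/11)·2 + (4/33)·4
     = -18/11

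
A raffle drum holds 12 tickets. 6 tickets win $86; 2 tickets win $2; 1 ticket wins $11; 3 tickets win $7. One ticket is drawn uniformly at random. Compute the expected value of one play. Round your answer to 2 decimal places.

E[payout] = (6/12)·86 + (2/12)·2 + (1/12)·11 + (3/12)·7 = 46
≈ $46.00

$46.00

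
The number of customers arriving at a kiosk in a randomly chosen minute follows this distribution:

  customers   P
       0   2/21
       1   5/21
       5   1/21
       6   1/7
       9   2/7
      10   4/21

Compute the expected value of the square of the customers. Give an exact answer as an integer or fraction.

1024/21

E[X²] = (2/21)·0 + (5/21)·1 + (1/21)·25 + (1/7)·36 + (2/7)·81 + (4/21)·100
     = 1024/21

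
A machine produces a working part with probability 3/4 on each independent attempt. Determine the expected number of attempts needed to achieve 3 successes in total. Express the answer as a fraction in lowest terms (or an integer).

4

By linearity (sum of 3 independent geometric waits), E[trials] = 3/p = 3/(3/4) = 4.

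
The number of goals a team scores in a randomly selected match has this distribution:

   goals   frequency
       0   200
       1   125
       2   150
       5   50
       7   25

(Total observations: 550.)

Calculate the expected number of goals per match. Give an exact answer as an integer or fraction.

17/11

Total = 550, so P(goals=0) = 200/550, etc.
E[X] = (4/11)·0 + (5/22)·1 + (3/11)·2 + (1/11)·5 + (1/22)·7
     = 17/11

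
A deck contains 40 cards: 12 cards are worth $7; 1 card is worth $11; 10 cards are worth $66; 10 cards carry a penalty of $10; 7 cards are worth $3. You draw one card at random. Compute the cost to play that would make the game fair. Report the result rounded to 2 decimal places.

E[payout] = (12/40)·7 + (1/40)·11 + (10/40)·66 + (10/40)·(-10) + (7/40)·3 = 169/10
Fair fee = E[payout] = 169/10 ≈ $16.90

$16.90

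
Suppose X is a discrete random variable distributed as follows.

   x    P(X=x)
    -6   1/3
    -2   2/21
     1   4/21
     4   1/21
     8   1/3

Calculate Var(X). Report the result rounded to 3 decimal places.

E[X] = (1/3)·(-6) + (2/21)·(-2) + (4/21)·1 + (1/21)·4 + (1/3)·8 = 6/7
E[X²] = (1/3)·36 + (2/21)·4 + (4/21)·1 + (1/21)·16 + (1/3)·64 = 104/3
Var(X) = 104/3 − (6/7)² = 4988/147 ≈ 33.932

33.932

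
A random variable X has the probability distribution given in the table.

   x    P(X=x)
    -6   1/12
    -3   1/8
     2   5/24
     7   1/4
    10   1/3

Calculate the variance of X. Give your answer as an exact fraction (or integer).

5597/192

E[X] = (1/12)·(-6) + (1/8)·(-3) + (5/24)·2 + (1/4)·7 + (1/3)·10 = 37/8
E[X²] = (1/12)·36 + (1/8)·9 + (5/24)·4 + (1/4)·49 + (1/3)·100 = 1213/24
Var(X) = 1213/24 − (37/8)² = 5597/192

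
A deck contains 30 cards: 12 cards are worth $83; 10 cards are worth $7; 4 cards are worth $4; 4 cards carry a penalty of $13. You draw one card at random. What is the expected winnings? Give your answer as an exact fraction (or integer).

103/3 dollars

E[payout] = (12/30)·83 + (10/30)·7 + (4/30)·4 + (4/30)·(-13) = 103/3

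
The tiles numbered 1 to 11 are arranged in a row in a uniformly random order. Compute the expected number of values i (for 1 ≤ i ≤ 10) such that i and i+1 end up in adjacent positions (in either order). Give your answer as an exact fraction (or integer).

For each i ∈ {1,…,10}, let Xᵢ = 1 if i and i+1 are adjacent. P(Xᵢ=1) = 2·(11−1)!/11! = 2/11.
By linearity, E[ΣXᵢ] = (10)·(2/11) = 20/11.

20/11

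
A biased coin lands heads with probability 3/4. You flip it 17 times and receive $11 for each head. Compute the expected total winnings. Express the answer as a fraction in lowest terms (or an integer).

E[#heads] = 17·3/4 = 51/4 (linearity over flips).
E[winnings] = 11·51/4 = 561/4.

561/4 dollars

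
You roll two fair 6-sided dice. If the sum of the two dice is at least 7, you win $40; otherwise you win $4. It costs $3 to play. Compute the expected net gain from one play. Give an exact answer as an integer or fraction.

E[payout] = (5/12)·4 + (7/12)·40 = 25
Expected profit = 25 − 3 = 22

$22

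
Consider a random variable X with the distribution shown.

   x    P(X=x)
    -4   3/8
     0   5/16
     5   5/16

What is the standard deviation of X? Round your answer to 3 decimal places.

3.716

E[X] = 1/16, E[X²] = 221/16
Var(X) = E[X²] − (E[X])² = 221/16 − 1/256 = 3535/256
SD(X) = √(3535/256) ≈ 3.716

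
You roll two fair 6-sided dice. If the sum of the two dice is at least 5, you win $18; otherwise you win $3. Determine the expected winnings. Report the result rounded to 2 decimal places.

E[payout] = (1/6)·3 + (5/6)·18 = 31/2
≈ $15.50

$15.50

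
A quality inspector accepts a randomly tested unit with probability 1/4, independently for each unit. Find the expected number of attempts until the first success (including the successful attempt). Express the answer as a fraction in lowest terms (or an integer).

For a geometric distribution, E[trials] = 1/p = 1/(1/4) = 4.

4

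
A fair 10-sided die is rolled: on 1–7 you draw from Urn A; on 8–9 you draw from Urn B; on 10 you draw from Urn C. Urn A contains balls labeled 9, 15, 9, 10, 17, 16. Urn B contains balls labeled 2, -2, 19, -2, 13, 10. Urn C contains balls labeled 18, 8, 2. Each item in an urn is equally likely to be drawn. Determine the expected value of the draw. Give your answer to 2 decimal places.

11.13

E[X | Urn A] = (9 + 15 + 9 + 10 + 17 + 16)/6 = 38/3
E[X | Urn B] = (2 − 2 + 19 − 2 + 13 + 10)/6 = 20/3
E[X | Urn C] = (18 + 8 + 2)/3 = 28/3
E[X] = (7/10)·38/3 + (1/5)·20/3 + (1/10)·28/3 = 167/15 ≈ 11.13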